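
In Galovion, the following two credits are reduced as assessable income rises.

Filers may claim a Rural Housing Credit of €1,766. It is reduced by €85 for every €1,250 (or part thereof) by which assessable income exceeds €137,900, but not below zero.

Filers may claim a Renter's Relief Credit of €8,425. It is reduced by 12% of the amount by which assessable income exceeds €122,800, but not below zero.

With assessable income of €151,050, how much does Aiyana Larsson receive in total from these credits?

€5,866

Rural Housing Credit: income exceeds €137,900 by €13,150, which is 11 full-or-partial €1,250 increments; reduction = 11 × €85 = €935, leaving €831.
Renter's Relief Credit: 12% of the €28,250 excess over €122,800 is €3,390; credit = €8,425 − €3,390 = €5,035.
Total: €831 + €5,035 = €5,866.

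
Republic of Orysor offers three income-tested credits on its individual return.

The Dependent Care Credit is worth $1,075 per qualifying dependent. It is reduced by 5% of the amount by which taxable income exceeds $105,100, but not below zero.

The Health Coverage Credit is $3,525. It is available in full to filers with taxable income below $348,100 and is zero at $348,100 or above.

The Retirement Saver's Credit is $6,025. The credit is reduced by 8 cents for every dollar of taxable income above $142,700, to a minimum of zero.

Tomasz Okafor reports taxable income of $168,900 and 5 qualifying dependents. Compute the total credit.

$9,639

Dependent Care Credit: base = 5 × $1,075 = $5,375. 5% of the $63,800 excess over $105,100 is $3,190; credit = $5,375 − $3,190 = $2,185.
Health Coverage Credit: $168,900 is below the $348,100 cutoff, so the full $3,525 applies.
Retirement Saver's Credit: 8% of the $26,200 excess over $142,700 is $2,096; credit = $6,025 − $2,096 = $3,929.
Total: $2,185 + $3,525 + $3,929 = $9,639.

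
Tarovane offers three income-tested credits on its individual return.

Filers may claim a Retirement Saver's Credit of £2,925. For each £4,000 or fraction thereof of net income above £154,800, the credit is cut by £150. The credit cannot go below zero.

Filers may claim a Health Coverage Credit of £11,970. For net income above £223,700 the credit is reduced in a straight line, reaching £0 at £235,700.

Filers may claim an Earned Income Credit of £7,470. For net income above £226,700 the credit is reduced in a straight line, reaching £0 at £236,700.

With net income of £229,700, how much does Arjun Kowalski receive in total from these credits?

£11,289

Retirement Saver's Credit: income exceeds £154,800 by £74,900, which is 19 full-or-partial £4,000 increments; reduction = 19 × £150 = £2,850, leaving £75.
Health Coverage Credit: £229,700 is £6,000 into a £12,000 phase-out range, leaving 6,000/12,000 of the credit: £11,970 × 6,000/12,000 = £5,985.
Earned Income Credit: £229,700 is £3,000 into a £10,000 phase-out range, leaving 7,000/10,000 of the credit: £7,470 × 7,000/10,000 = £5,229.
Total: £75 + £5,985 + £5,229 = £11,289.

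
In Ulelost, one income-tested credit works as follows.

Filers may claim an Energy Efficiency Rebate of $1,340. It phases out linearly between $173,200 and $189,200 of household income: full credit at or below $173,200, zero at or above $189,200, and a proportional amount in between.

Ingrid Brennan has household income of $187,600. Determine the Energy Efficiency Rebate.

$134

Energy Efficiency Rebate: $187,600 is $14,400 into a $16,000 phase-out range, leaving 1,600/16,000 of the credit: $1,340 × 1,600/16,000 = $134.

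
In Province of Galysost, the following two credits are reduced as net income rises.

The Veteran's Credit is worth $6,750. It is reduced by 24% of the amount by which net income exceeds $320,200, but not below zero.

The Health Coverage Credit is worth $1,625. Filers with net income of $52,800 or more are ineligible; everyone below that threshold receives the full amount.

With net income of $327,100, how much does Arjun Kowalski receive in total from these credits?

$5,094

Veteran's Credit: 24% of the $6,900 excess over $320,200 is $1,656; credit = $6,750 − $1,656 = $5,094.
Health Coverage Credit: $327,100 meets or exceeds the $52,800 cutoff, so the credit is $0.
Total: $5,094 + $0 = $5,094.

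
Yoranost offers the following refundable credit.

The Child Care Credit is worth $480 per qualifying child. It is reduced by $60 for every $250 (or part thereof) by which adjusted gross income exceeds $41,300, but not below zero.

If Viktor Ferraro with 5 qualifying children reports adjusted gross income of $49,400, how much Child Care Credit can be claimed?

$420

Child Care Credit: base = 5 × $480 = $2,400. income exceeds $41,300 by $8,100, which is 33 full-or-partial $250 increments; reduction = 33 × $60 = $1,980, leaving $420.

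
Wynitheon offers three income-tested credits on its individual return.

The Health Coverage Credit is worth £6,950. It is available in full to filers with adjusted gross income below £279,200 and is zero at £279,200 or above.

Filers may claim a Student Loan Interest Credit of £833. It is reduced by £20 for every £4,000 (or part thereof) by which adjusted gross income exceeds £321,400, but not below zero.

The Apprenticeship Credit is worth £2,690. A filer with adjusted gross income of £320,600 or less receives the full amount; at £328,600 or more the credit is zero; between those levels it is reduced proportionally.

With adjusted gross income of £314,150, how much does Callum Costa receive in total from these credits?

£3,523

Health Coverage Credit: £314,150 meets or exceeds the £279,200 cutoff, so the credit is £0.
Student Loan Interest Credit: £314,150 is at or below the £321,400 threshold, so the full £833 applies.
Apprenticeship Credit: £314,150 is at or below the £320,600 threshold, so the full £2,690 applies.
Total: £0 + £833 + £2,690 = £3,523.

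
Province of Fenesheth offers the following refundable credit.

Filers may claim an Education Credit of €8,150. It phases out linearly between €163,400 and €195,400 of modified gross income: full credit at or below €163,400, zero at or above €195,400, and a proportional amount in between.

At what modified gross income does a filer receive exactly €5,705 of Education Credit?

€173,000

€5,705 is 5,705/8,150 of the full €8,150, so 2,445/8,150 of the €32,000 range has been used: income = €163,400 + €32,000 × 2,445/8,150 = €173,000.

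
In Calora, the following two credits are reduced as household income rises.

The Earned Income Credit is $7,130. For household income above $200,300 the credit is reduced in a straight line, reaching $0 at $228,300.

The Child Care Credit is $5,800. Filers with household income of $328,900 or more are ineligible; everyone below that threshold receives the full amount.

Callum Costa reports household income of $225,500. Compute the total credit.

$6,513

Earned Income Credit: $225,500 is $25,200 into a $28,000 phase-out range, leaving 2,800/28,000 of the credit: $7,130 × 2,800/28,000 = $713.
Child Care Credit: $225,500 is below the $328,900 cutoff, so the full $5,800 applies.
Total: $713 + $5,800 = $6,513.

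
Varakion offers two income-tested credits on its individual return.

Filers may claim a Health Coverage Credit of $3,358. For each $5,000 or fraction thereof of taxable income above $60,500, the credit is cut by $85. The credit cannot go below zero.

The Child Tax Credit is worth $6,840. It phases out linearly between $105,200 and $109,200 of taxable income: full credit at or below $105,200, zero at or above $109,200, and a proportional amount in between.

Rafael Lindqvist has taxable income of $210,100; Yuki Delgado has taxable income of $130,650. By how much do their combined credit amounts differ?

$1,275

Rafael ($210,100): Health Coverage Credit: income exceeds $60,500 by $149,600, which is 30 full-or-partial $5,000 increments; reduction = 30 × $85 = $2,550, leaving $808. Child Tax Credit: $210,100 is at or above $109,200, so the credit is $0. total $808 + $0 = $808
Yuki ($130,650): Health Coverage Credit: income exceeds $60,500 by $70,150, which is 15 full-or-partial $5,000 increments; reduction = 15 × $85 = $1,275, leaving $2,083. Child Tax Credit: $130,650 is at or above $109,200, so the credit is $0. total $2,083 + $0 = $2,083
Difference: |$808 − $2,083| = $1,275.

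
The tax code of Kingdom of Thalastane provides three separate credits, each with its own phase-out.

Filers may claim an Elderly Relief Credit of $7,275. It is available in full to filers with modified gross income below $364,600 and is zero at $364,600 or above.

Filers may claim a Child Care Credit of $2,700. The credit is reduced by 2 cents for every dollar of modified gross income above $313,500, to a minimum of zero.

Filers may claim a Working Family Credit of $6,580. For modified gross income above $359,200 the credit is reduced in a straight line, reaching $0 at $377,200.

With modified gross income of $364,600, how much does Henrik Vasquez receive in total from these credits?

$6,284

Elderly Relief Credit: $364,600 meets or exceeds the $364,600 cutoff, so the credit is $0.
Child Care Credit: 2% of the $51,100 excess over $313,500 is $1,022; credit = $2,700 − $1,022 = $1,678.
Working Family Credit: $364,600 is $5,400 into a $18,000 phase-out range, leaving 12,600/18,000 of the credit: $6,580 × 12,600/18,000 = $4,606.
Total: $0 + $1,678 + $4,606 = $6,284.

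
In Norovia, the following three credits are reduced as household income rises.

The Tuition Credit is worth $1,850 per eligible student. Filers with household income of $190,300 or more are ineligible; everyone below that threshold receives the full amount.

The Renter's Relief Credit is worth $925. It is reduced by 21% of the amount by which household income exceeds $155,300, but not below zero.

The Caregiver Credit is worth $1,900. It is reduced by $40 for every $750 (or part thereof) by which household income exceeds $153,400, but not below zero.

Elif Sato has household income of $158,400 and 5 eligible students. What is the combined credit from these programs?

$11,144

Tuition Credit: base = 5 × $1,850 = $9,250. $158,400 is below the $190,300 cutoff, so the full $9,250 applies.
Renter's Relief Credit: 21% of the $3,100 excess over $155,300 is $651; credit = $925 − $651 = $274.
Caregiver Credit: income exceeds $153,400 by $5,000, which is 7 full-or-partial $750 increments; reduction = 7 × $40 = $280, leaving $1,620.
Total: $9,250 + $274 + $1,620 = $11,144.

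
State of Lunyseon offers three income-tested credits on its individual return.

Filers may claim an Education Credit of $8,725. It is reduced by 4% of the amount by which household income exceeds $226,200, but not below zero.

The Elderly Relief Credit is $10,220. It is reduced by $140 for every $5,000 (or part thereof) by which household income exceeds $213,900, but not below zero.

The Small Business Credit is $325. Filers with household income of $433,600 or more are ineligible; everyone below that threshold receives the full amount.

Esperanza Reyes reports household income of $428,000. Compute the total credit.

Education Credit: 4% of the $201,800 excess over $226,200 is $8,072; credit = $8,725 − $8,072 = $653.
Elderly Relief Credit: income exceeds $213,900 by $214,100, which is 43 full-or-partial $5,000 increments; reduction = 43 × $140 = $6,020, leaving $4,200.
Small Business Credit: $428,000 is below the $433,600 cutoff, so the full $325 applies.
Total: $653 + $4,200 + $325 = $5,178.

$5,178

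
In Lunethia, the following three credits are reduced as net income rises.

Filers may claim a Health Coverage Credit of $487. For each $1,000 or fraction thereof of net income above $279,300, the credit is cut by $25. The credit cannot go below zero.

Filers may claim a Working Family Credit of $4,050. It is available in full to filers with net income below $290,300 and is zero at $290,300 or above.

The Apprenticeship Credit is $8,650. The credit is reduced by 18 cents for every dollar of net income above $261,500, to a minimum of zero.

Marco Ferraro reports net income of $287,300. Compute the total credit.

$8,343

Health Coverage Credit: income exceeds $279,300 by $8,000, which is 8 full-or-partial $1,000 increments; reduction = 8 × $25 = $200, leaving $287.
Working Family Credit: $287,300 is below the $290,300 cutoff, so the full $4,050 applies.
Apprenticeship Credit: 18% of the $25,800 excess over $261,500 is $4,644; credit = $8,650 − $4,644 = $4,006.
Total: $287 + $4,050 + $4,006 = $8,343.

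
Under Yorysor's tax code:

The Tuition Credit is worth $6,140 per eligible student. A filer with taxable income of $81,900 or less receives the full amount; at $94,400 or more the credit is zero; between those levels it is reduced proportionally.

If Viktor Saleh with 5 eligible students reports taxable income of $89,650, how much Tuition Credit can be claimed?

Tuition Credit: base = 5 × $6,140 = $30,700. $89,650 is $7,750 into a $12,500 phase-out range, leaving 4,750/12,500 of the credit: $30,700 × 4,750/12,500 = $11,666.

$11,666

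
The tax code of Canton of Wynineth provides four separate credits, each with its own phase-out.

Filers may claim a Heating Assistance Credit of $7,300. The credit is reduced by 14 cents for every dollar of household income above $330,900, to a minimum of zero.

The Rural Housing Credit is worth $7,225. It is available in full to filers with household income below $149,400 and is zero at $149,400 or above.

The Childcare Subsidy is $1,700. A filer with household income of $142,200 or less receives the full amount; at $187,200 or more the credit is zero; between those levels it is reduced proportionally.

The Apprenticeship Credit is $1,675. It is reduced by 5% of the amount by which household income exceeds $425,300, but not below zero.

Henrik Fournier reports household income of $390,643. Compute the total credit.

Heating Assistance Credit: 14% of the $59,743 excess over $330,900 is $8,364.02 ≥ base, so the credit is $0.
Rural Housing Credit: $390,643 meets or exceeds the $149,400 cutoff, so the credit is $0.
Childcare Subsidy: $390,643 is at or above $187,200, so the credit is $0.
Apprenticeship Credit: $390,643 is at or below the $425,300 threshold, so the full $1,675 applies.
Total: $0 + $0 + $0 + $1,675 = $1,675.

$1,675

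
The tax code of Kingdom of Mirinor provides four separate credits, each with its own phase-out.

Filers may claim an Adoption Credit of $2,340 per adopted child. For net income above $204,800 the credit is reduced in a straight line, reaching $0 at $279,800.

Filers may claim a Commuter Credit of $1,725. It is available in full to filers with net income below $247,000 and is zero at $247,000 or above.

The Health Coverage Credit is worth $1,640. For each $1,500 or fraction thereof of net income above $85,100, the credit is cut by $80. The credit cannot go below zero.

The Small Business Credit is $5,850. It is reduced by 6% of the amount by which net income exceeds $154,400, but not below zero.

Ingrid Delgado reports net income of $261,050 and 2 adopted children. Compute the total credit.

Adoption Credit: base = 2 × $2,340 = $4,680. $261,050 is $56,250 into a $75,000 phase-out range, leaving 18,750/75,000 of the credit: $4,680 × 18,750/75,000 = $1,170.
Commuter Credit: $261,050 meets or exceeds the $247,000 cutoff, so the credit is $0.
Health Coverage Credit: income exceeds $85,100 by $175,950 → 118 increments × $80 = $9,440 ≥ base, so the credit is $0.
Small Business Credit: 6% of the $106,650 excess over $154,400 is $6,399 ≥ base, so the credit is $0.
Total: $1,170 + $0 + $0 + $0 = $1,170.

$1,170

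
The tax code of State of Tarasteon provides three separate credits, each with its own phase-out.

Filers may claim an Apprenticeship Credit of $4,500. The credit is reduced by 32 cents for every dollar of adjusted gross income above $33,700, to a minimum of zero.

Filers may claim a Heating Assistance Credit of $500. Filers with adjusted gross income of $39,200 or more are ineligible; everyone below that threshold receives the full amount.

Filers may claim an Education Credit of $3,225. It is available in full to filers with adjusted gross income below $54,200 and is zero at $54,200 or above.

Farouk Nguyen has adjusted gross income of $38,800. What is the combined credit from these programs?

$6,593

Apprenticeship Credit: 32% of the $5,100 excess over $33,700 is $1,632; credit = $4,500 − $1,632 = $2,868.
Heating Assistance Credit: $38,800 is below the $39,200 cutoff, so the full $500 applies.
Education Credit: $38,800 is below the $54,200 cutoff, so the full $3,225 applies.
Total: $2,868 + $500 + $3,225 = $6,593.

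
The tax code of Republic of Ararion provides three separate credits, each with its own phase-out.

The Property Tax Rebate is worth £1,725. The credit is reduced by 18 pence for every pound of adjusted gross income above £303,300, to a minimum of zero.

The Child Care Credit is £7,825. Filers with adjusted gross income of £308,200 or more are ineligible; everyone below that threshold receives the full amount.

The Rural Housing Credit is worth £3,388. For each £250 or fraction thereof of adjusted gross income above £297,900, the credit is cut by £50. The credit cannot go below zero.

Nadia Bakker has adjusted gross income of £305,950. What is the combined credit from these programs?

Property Tax Rebate: 18% of the £2,650 excess over £303,300 is £477; credit = £1,725 − £477 = £1,248.
Child Care Credit: £305,950 is below the £308,200 cutoff, so the full £7,825 applies.
Rural Housing Credit: income exceeds £297,900 by £8,050, which is 33 full-or-partial £250 increments; reduction = 33 × £50 = £1,650, leaving £1,738.
Total: £1,248 + £7,825 + £1,738 = £10,811.

£10,811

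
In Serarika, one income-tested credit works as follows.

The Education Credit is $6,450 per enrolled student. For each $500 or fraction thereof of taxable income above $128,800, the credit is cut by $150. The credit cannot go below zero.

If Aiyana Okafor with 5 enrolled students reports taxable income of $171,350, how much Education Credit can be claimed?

$19,350

Education Credit: base = 5 × $6,450 = $32,250. income exceeds $128,800 by $42,550, which is 86 full-or-partial $500 increments; reduction = 86 × $150 = $12,900, leaving $19,350.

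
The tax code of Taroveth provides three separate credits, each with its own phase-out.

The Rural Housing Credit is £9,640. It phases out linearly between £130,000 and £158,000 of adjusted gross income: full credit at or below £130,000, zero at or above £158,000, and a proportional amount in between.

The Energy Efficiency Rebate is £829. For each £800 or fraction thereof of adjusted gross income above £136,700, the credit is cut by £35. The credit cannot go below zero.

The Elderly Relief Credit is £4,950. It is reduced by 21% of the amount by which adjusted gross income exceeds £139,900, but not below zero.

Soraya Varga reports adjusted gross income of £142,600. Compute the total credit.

£10,234

Rural Housing Credit: £142,600 is £12,600 into a £28,000 phase-out range, leaving 15,400/28,000 of the credit: £9,640 × 15,400/28,000 = £5,302.
Energy Efficiency Rebate: income exceeds £136,700 by £5,900, which is 8 full-or-partial £800 increments; reduction = 8 × £35 = £280, leaving £549.
Elderly Relief Credit: 21% of the £2,700 excess over £139,900 is £567; credit = £4,950 − £567 = £4,383.
Total: £5,302 + £549 + £4,383 = £10,234.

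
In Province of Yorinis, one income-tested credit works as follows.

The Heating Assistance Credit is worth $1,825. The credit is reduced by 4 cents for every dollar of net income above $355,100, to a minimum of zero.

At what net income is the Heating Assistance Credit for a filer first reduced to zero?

$400,725

The credit falls by 4% of each dollar above $355,100, so it reaches zero when the excess is $1,825 / 4% = $45,625: income = $355,100 + $45,625 = $400,725.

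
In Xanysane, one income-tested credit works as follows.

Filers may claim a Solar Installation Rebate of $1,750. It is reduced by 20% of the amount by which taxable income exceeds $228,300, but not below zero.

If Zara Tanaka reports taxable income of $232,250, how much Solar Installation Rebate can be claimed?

Solar Installation Rebate: 20% of the $3,950 excess over $228,300 is $790; credit = $1,750 − $790 = $960.

$960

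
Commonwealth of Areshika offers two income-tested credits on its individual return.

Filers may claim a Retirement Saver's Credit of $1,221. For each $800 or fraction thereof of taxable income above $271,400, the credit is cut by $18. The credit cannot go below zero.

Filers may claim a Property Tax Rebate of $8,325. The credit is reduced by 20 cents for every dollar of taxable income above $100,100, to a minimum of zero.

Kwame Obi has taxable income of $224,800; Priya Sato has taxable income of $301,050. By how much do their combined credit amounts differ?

$684

Kwame ($224,800): Retirement Saver's Credit: $224,800 is at or below the $271,400 threshold, so the full $1,221 applies. Property Tax Rebate: 20% of the $124,700 excess over $100,100 is $24,940 ≥ base, so the credit is $0. total $1,221 + $0 = $1,221
Priya ($301,050): Retirement Saver's Credit: income exceeds $271,400 by $29,650, which is 38 full-or-partial $800 increments; reduction = 38 × $18 = $684, leaving $537. Property Tax Rebate: 20% of the $200,950 excess over $100,100 is $40,190 ≥ base, so the credit is $0. total $537 + $0 = $537
Difference: |$1,221 − $537| = $684.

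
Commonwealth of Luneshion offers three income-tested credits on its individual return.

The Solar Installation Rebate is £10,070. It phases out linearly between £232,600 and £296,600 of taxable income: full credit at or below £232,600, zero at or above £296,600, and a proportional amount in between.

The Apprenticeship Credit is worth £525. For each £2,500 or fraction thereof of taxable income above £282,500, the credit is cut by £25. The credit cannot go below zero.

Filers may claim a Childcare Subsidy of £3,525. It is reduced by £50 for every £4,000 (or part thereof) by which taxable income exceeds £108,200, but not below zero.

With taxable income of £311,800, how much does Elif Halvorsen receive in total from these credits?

£1,200

Solar Installation Rebate: £311,800 is at or above £296,600, so the credit is £0.
Apprenticeship Credit: income exceeds £282,500 by £29,300, which is 12 full-or-partial £2,500 increments; reduction = 12 × £25 = £300, leaving £225.
Childcare Subsidy: income exceeds £108,200 by £203,600, which is 51 full-or-partial £4,000 increments; reduction = 51 × £50 = £2,550, leaving £975.
Total: £0 + £225 + £975 = £1,200.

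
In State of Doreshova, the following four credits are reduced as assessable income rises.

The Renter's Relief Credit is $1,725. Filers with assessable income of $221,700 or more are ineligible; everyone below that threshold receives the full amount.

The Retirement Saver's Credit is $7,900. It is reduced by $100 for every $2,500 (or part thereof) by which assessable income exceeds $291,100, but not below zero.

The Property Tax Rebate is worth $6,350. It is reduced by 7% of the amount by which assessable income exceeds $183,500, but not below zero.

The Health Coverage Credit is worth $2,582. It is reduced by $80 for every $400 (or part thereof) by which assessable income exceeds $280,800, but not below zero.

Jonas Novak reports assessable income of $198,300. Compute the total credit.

Renter's Relief Credit: $198,300 is below the $221,700 cutoff, so the full $1,725 applies.
Retirement Saver's Credit: $198,300 is at or below the $291,100 threshold, so the full $7,900 applies.
Property Tax Rebate: 7% of the $14,800 excess over $183,500 is $1,036; credit = $6,350 − $1,036 = $5,314.
Health Coverage Credit: $198,300 is at or below the $280,800 threshold, so the full $2,582 applies.
Total: $1,725 + $7,900 + $5,314 + $2,582 = $17,521.

$17,521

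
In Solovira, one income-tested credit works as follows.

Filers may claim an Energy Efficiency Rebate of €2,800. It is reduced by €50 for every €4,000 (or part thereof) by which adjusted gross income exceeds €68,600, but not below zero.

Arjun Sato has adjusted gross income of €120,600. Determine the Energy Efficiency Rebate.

Energy Efficiency Rebate: income exceeds €68,600 by €52,000, which is 13 full-or-partial €4,000 increments; reduction = 13 × €50 = €650, leaving €2,150.

€2,150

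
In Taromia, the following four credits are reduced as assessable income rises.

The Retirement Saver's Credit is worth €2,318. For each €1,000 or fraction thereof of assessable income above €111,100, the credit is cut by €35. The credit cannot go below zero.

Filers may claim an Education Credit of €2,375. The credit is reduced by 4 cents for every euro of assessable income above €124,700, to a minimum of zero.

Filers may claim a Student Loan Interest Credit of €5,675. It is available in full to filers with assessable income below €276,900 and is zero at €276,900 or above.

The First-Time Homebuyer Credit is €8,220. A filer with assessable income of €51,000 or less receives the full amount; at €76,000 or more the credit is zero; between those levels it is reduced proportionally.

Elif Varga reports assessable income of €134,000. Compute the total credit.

€9,191

Retirement Saver's Credit: income exceeds €111,100 by €22,900, which is 23 full-or-partial €1,000 increments; reduction = 23 × €35 = €805, leaving €1,513.
Education Credit: 4% of the €9,300 excess over €124,700 is €372; credit = €2,375 − €372 = €2,003.
Student Loan Interest Credit: €134,000 is below the €276,900 cutoff, so the full €5,675 applies.
First-Time Homebuyer Credit: €134,000 is at or above €76,000, so the credit is €0.
Total: €1,513 + €2,003 + €5,675 + €0 = €9,191.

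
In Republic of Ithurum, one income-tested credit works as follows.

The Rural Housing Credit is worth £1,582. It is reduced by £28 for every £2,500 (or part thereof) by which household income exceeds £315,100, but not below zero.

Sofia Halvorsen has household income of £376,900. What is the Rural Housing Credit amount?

£882

Rural Housing Credit: income exceeds £315,100 by £61,800, which is 25 full-or-partial £2,500 increments; reduction = 25 × £28 = £700, leaving £882.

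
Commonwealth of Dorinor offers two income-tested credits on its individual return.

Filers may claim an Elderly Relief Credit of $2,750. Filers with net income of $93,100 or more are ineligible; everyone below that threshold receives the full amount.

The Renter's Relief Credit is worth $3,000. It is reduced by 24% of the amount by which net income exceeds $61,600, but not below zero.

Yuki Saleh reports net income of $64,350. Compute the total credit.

$5,090

Elderly Relief Credit: $64,350 is below the $93,100 cutoff, so the full $2,750 applies.
Renter's Relief Credit: 24% of the $2,750 excess over $61,600 is $660; credit = $3,000 − $660 = $2,340.
Total: $2,750 + $2,340 = $5,090.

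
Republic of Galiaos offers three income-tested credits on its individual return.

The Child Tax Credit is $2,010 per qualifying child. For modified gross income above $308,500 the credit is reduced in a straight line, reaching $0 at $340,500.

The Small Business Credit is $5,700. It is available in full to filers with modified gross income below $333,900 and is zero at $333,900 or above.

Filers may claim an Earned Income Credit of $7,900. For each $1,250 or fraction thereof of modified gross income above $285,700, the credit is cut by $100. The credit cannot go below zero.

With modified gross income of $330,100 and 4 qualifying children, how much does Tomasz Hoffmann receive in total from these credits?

Child Tax Credit: base = 4 × $2,010 = $8,040. $330,100 is $21,600 into a $32,000 phase-out range, leaving 10,400/32,000 of the credit: $8,040 × 10,400/32,000 = $2,613.
Small Business Credit: $330,100 is below the $333,900 cutoff, so the full $5,700 applies.
Earned Income Credit: income exceeds $285,700 by $44,400, which is 36 full-or-partial $1,250 increments; reduction = 36 × $100 = $3,600, leaving $4,300.
Total: $2,613 + $5,700 + $4,300 = $12,613.

$12,613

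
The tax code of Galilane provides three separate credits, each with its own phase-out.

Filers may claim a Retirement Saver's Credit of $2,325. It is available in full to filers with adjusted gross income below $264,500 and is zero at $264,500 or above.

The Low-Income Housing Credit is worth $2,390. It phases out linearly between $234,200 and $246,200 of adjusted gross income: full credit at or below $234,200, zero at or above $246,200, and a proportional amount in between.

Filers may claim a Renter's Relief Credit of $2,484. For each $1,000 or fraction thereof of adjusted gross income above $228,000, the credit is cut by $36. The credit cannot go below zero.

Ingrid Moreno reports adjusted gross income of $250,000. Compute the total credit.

$4,017

Retirement Saver's Credit: $250,000 is below the $264,500 cutoff, so the full $2,325 applies.
Low-Income Housing Credit: $250,000 is at or above $246,200, so the credit is $0.
Renter's Relief Credit: income exceeds $228,000 by $22,000, which is 22 full-or-partial $1,000 increments; reduction = 22 × $36 = $792, leaving $1,692.
Total: $2,325 + $0 + $1,692 = $4,017.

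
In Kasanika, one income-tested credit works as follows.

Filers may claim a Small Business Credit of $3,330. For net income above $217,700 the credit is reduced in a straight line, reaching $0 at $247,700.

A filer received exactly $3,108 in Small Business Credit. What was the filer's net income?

$219,700

$3,108 is 3,108/3,330 of the full $3,330, so 222/3,330 of the $30,000 range has been used: income = $217,700 + $30,000 × 222/3,330 = $219,700.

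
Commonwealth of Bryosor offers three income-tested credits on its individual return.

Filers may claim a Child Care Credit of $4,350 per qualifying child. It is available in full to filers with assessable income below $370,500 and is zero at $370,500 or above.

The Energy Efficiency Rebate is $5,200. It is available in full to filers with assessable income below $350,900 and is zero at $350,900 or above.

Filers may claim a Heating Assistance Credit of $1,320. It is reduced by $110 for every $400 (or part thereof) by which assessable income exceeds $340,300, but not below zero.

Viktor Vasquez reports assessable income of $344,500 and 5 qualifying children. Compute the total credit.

Child Care Credit: base = 5 × $4,350 = $21,750. $344,500 is below the $370,500 cutoff, so the full $21,750 applies.
Energy Efficiency Rebate: $344,500 is below the $350,900 cutoff, so the full $5,200 applies.
Heating Assistance Credit: income exceeds $340,300 by $4,200, which is 11 full-or-partial $400 increments; reduction = 11 × $110 = $1,210, leaving $110.
Total: $21,750 + $5,200 + $110 = $27,060.

$27,060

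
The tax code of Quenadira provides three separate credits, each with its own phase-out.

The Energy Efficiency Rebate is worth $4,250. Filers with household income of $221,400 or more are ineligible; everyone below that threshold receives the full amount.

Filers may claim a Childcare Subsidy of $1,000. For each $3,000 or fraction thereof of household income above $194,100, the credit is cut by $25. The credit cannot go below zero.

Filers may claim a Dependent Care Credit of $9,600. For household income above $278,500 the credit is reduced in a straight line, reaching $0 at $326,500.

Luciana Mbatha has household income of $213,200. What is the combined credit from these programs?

Energy Efficiency Rebate: $213,200 is below the $221,400 cutoff, so the full $4,250 applies.
Childcare Subsidy: income exceeds $194,100 by $19,100, which is 7 full-or-partial $3,000 increments; reduction = 7 × $25 = $175, leaving $825.
Dependent Care Credit: $213,200 is at or below the $278,500 threshold, so the full $9,600 applies.
Total: $4,250 + $825 + $9,600 = $14,675.

$14,675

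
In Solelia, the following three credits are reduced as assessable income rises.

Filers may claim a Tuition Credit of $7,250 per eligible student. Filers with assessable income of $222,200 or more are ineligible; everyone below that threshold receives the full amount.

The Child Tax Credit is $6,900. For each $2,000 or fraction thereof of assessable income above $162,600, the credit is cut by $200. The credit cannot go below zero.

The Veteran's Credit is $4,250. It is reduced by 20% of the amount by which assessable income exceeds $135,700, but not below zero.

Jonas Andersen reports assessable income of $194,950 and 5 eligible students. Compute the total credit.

Tuition Credit: base = 5 × $7,250 = $36,250. $194,950 is below the $222,200 cutoff, so the full $36,250 applies.
Child Tax Credit: income exceeds $162,600 by $32,350, which is 17 full-or-partial $2,000 increments; reduction = 17 × $200 = $3,400, leaving $3,500.
Veteran's Credit: 20% of the $59,250 excess over $135,700 is $11,850 ≥ base, so the credit is $0.
Total: $36,250 + $3,500 + $0 = $39,750.

$39,750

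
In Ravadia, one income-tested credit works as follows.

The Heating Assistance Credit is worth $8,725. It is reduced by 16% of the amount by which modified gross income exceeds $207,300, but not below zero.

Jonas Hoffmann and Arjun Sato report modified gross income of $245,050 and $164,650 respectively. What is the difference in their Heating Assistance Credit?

Jonas ($245,050): Heating Assistance Credit: 16% of the $37,750 excess over $207,300 is $6,040; credit = $8,725 − $6,040 = $2,685.
Arjun ($164,650): Heating Assistance Credit: $164,650 is at or below the $207,300 threshold, so the full $8,725 applies.
Difference: |$2,685 − $8,725| = $6,040.

$6,040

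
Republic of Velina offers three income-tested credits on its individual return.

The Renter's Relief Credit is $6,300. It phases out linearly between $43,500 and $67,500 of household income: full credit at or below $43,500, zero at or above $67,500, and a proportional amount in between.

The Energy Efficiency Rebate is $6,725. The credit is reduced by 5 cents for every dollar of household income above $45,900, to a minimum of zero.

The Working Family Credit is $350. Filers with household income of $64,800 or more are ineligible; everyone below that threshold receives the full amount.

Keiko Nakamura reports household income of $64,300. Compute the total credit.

Renter's Relief Credit: $64,300 is $20,800 into a $24,000 phase-out range, leaving 3,200/24,000 of the credit: $6,300 × 3,200/24,000 = $840.
Energy Efficiency Rebate: 5% of the $18,400 excess over $45,900 is $920; credit = $6,725 − $920 = $5,805.
Working Family Credit: $64,300 is below the $64,800 cutoff, so the full $350 applies.
Total: $840 + $5,805 + $350 = $6,995.

$6,995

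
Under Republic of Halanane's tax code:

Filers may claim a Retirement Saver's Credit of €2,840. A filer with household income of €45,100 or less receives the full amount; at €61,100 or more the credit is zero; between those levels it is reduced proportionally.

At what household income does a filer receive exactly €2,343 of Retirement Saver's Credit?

€2,343 is 2,343/2,840 of the full €2,840, so 497/2,840 of the €16,000 range has been used: income = €45,100 + €16,000 × 497/2,840 = €47,900.

€47,900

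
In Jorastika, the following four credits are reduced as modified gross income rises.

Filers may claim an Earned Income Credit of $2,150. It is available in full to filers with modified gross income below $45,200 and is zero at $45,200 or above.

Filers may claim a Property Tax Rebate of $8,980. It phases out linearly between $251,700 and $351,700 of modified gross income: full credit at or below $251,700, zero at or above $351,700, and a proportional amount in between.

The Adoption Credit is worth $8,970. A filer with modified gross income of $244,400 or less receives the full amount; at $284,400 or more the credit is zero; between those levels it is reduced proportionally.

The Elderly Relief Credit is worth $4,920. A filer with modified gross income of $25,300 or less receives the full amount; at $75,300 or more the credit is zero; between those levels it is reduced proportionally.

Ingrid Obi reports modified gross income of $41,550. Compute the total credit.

Earned Income Credit: $41,550 is below the $45,200 cutoff, so the full $2,150 applies.
Property Tax Rebate: $41,550 is at or below the $251,700 threshold, so the full $8,980 applies.
Adoption Credit: $41,550 is at or below the $244,400 threshold, so the full $8,970 applies.
Elderly Relief Credit: $41,550 is $16,250 into a $50,000 phase-out range, leaving 33,750/50,000 of the credit: $4,920 × 33,750/50,000 = $3,321.
Total: $2,150 + $8,980 + $8,970 + $3,321 = $23,421.

$23,421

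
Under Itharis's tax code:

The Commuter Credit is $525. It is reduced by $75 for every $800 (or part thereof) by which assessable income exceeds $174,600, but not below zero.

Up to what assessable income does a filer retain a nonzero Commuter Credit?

$179,400

After 6 increments the reduction is 6 × $75 = $450, leaving $75; one more increment wipes it out. Increment 6 ends at excess 6 × $800 = $4,800, so the highest qualifying income is $174,600 + $4,800 = $179,400.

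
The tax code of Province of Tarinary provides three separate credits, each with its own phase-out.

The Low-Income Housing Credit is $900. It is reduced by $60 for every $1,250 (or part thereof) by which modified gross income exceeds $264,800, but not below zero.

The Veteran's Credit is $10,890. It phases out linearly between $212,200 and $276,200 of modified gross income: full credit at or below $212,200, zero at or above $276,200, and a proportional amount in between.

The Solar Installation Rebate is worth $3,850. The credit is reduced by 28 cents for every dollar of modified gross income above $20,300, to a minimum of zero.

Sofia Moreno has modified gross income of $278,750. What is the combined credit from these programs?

$180

Low-Income Housing Credit: income exceeds $264,800 by $13,950, which is 12 full-or-partial $1,250 increments; reduction = 12 × $60 = $720, leaving $180.
Veteran's Credit: $278,750 is at or above $276,200, so the credit is $0.
Solar Installation Rebate: 28% of the $258,450 excess over $20,300 is $72,366 ≥ base, so the credit is $0.
Total: $180 + $0 + $0 = $180.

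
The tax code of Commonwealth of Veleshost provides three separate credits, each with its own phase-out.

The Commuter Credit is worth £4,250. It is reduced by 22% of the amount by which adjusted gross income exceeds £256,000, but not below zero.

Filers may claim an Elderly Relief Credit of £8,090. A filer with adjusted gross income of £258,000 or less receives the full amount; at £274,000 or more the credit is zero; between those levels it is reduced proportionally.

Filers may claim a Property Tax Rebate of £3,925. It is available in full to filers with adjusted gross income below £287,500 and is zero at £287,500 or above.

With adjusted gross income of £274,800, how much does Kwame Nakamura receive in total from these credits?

Commuter Credit: 22% of the £18,800 excess over £256,000 is £4,136; credit = £4,250 − £4,136 = £114.
Elderly Relief Credit: £274,800 is at or above £274,000, so the credit is £0.
Property Tax Rebate: £274,800 is below the £287,500 cutoff, so the full £3,925 applies.
Total: £114 + £0 + £3,925 = £4,039.

£4,039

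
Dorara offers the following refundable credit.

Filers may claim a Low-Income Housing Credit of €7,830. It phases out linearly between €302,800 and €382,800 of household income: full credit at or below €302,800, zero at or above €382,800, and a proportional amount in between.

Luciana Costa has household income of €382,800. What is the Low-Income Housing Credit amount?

€0

Low-Income Housing Credit: €382,800 is at or above €382,800, so the credit is €0.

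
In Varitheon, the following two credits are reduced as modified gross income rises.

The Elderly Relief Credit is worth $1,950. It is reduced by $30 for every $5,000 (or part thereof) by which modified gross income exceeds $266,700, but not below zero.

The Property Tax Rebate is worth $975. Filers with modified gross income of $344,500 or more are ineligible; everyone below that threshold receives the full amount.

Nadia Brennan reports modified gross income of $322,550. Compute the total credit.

$2,565

Elderly Relief Credit: income exceeds $266,700 by $55,850, which is 12 full-or-partial $5,000 increments; reduction = 12 × $30 = $360, leaving $1,590.
Property Tax Rebate: $322,550 is below the $344,500 cutoff, so the full $975 applies.
Total: $1,590 + $975 = $2,565.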